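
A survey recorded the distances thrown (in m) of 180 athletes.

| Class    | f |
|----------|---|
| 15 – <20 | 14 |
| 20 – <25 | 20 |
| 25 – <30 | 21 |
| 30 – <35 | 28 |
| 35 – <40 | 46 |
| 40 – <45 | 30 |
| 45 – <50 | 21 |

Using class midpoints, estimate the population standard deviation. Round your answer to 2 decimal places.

Midpoints: 17.5, 22.5, 27.5, 32.5, 37.5, 42.5, 47.5
n = 180, Σfm = 6180, mean = 34.3333
Σfm² = 226125
Σf(m − x̄)² = Σfm² − (Σfm)²/n = 226125 − 6180²/180 = 13945.0000
Population variance = 13945.0000 / 180 = 77.4722
Standard deviation = √77.4722 = 8.8018

8.80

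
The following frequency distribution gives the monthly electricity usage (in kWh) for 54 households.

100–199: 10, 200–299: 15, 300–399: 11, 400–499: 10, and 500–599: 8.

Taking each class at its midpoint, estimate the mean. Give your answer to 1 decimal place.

Midpoints: 149.5, 249.5, 349.5, 449.5, 549.5
Σfm = 10×149.5 + 15×249.5 + 11×349.5 + 10×449.5 + 8×549.5 = 17973
n = Σf = 54
Mean = 17973 / 54 = 332.8333

332.8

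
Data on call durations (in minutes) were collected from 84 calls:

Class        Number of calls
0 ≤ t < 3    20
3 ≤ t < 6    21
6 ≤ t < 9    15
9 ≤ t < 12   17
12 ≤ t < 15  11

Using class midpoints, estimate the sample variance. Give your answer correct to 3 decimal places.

16.941

Midpoints: 1.5, 4.5, 7.5, 10.5, 13.5
n = 84, Σfm = 564, mean = 6.7143
Σfm² = 5193
Σf(m − x̄)² = Σfm² − (Σfm)²/n = 5193 − 564²/84 = 1406.1429
Sample variance = 1406.1429 / 83 = 16.9415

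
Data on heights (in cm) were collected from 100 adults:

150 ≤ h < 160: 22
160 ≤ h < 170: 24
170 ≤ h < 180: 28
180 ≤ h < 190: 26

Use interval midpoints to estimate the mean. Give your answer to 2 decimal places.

Midpoints: 155, 165, 175, 185
Σfm = 22×155 + 24×165 + 28×175 + 26×185 = 17080
n = Σf = 100
Mean = 17080 / 100 = 170.8000

170.80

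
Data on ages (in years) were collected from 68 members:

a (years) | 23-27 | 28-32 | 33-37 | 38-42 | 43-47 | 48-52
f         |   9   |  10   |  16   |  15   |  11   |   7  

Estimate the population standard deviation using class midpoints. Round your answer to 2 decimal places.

7.54

Midpoints: 25, 30, 35, 40, 45, 50
n = 68, Σfm = 2530, mean = 37.2059
Σfm² = 98000
Σf(m − x̄)² = Σfm² − (Σfm)²/n = 98000 − 2530²/68 = 3869.1176
Population variance = 3869.1176 / 68 = 56.8988
Standard deviation = √56.8988 = 7.5431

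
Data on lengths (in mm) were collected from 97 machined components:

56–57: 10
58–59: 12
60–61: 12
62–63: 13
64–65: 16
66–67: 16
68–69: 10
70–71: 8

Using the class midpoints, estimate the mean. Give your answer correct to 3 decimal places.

63.407

Midpoints: 56.5, 58.5, 60.5, 62.5, 64.5, 66.5, 68.5, 70.5
Σfm = 10×56.5 + 12×58.5 + 12×60.5 + 13×62.5 + 16×64.5 + 16×66.5 + 10×68.5 + 8×70.5 = 6150.5
n = Σf = 97
Mean = 6150.5 / 97 = 63.4072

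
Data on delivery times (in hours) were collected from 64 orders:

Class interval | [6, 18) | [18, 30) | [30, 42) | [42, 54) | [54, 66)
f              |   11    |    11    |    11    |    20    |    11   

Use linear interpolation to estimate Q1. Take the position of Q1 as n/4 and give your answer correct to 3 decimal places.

Cumulative frequencies: 11, 22, 33, 53, 64
n = 64; position = n/4 = 16.
This falls in the class [18, 30): L = 18, F = 11, f = 11, h = 12.
Lower quartile ≈ 18 + ((16 − 11) / 11) × 12 = 23.4545

23.455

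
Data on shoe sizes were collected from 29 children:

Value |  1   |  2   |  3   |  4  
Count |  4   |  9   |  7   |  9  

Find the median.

Cumulative frequencies: 4, 13, 20, 29
n = 29, so the median is the value in position (n+1)/2 = 15.
Position 15 falls at value 3.

3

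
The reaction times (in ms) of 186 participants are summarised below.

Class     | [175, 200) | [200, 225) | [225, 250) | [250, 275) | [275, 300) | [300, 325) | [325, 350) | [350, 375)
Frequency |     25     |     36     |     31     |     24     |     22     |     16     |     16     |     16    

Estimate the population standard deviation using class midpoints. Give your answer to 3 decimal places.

54.539

Midpoints: 187.5, 212.5, 237.5, 262.5, 287.5, 312.5, 337.5, 362.5
n = 186, Σfm = 48525, mean = 260.8871
Σfm² = 13212812.5
Σf(m − x̄)² = Σfm² − (Σfm)²/n = 13212812.5 − 48525²/186 = 553266.1290
Population variance = 553266.1290 / 186 = 2974.5491
Standard deviation = √2974.5491 = 54.5394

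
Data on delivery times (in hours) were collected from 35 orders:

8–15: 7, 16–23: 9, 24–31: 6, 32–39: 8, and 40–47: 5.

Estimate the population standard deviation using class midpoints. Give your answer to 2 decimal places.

Midpoints: 11.5, 19.5, 27.5, 35.5, 43.5
n = 35, Σfm = 922.5, mean = 26.3571
Σfm² = 28428.75
Σf(m − x̄)² = Σfm² − (Σfm)²/n = 28428.75 − 922.5²/35 = 4114.2857
Population variance = 4114.2857 / 35 = 117.5510
Standard deviation = √117.5510 = 10.8421

10.84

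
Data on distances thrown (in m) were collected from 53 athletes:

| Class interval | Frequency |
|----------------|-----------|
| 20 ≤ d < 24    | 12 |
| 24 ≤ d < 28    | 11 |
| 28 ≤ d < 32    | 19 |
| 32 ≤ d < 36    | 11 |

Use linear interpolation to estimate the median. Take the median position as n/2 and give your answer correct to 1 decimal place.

28.7

Cumulative frequencies: 12, 23, 42, 53
n = 53; position = n/2 = 26.5.
This falls in the class 28 ≤ d < 32: L = 28, F = 23, f = 19, h = 4.
Median ≈ 28 + ((26.5 − 23) / 19) × 4 = 28.7368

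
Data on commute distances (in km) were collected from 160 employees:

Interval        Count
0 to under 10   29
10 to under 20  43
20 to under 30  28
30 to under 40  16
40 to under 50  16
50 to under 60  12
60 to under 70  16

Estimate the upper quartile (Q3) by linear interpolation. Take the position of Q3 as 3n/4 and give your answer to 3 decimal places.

Cumulative frequencies: 29, 72, 100, 116, 132, 144, 160
n = 160; position = 3n/4 = 120.
This falls in the class 40 to under 50: L = 40, F = 116, f = 16, h = 10.
Upper quartile ≈ 40 + ((120 − 116) / 16) × 10 = 42.5000

42.500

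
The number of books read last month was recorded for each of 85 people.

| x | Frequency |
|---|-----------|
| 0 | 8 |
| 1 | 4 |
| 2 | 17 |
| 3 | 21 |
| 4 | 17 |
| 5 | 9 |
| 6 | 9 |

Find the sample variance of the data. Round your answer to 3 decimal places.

Values: 0, 1, 2, 3, 4, 5, 6
n = 85, Σfx = 268, mean = 3.1529
Σfx² = 1082
Σf(x − x̄)² = Σfx² − (Σfx)²/n = 1082 − 268²/85 = 237.0118
Sample variance = 237.0118 / 84 = 2.8216

2.822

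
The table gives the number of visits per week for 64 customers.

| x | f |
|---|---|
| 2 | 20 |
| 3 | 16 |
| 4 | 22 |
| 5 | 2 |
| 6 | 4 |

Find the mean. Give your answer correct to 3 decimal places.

Values: 2, 3, 4, 5, 6
Σfx = 20×2 + 16×3 + 22×4 + 2×5 + 4×6 = 210
n = Σf = 64
Mean = 210 / 64 = 3.2812

3.281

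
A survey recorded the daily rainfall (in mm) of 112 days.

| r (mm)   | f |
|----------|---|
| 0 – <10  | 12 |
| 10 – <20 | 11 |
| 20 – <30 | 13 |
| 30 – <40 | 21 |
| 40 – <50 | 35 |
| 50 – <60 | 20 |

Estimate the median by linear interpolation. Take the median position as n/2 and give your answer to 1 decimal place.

Cumulative frequencies: 12, 23, 36, 57, 92, 112
n = 112; position = n/2 = 56.
This falls in the class 30 – <40: L = 30, F = 36, f = 21, h = 10.
Median ≈ 30 + ((56 − 36) / 21) × 10 = 39.5238

39.5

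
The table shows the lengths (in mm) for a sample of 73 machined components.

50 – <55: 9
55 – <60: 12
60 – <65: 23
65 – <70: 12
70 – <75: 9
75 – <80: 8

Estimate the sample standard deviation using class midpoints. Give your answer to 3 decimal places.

7.456

Midpoints: 52.5, 57.5, 62.5, 67.5, 72.5, 77.5
n = 73, Σfm = 4682.5, mean = 64.1438
Σfm² = 304356.25
Σf(m − x̄)² = Σfm² − (Σfm)²/n = 304356.25 − 4682.5²/73 = 4002.7397
Sample variance = 4002.7397 / 72 = 55.5936
Standard deviation = √55.5936 = 7.4561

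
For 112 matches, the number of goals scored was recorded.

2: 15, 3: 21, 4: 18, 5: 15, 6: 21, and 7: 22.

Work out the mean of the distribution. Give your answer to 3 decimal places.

4.643

Values: 2, 3, 4, 5, 6, 7
Σfx = 15×2 + 21×3 + 18×4 + 15×5 + 21×6 + 22×7 = 520
n = Σf = 112
Mean = 520 / 112 = 4.6429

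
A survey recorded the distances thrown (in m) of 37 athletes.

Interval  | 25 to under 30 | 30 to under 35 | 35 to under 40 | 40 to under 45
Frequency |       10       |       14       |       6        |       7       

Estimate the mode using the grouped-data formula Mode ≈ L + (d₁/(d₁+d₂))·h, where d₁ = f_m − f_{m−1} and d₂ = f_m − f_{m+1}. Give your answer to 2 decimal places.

31.67

Modal class: 30 to under 35 (highest frequency 14).
d₁ = 14 − 10 = 4, d₂ = 14 − 6 = 8
Mode ≈ 30 + (4/(4+8)) × 5 = 30 + 1.6667 = 31.6667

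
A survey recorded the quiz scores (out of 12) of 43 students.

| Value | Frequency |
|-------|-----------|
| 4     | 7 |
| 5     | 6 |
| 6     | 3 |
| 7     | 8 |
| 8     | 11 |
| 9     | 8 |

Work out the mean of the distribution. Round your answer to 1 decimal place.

Values: 4, 5, 6, 7, 8, 9
Σfx = 7×4 + 6×5 + 3×6 + 8×7 + 11×8 + 8×9 = 292
n = Σf = 43
Mean = 292 / 43 = 6.7907

6.8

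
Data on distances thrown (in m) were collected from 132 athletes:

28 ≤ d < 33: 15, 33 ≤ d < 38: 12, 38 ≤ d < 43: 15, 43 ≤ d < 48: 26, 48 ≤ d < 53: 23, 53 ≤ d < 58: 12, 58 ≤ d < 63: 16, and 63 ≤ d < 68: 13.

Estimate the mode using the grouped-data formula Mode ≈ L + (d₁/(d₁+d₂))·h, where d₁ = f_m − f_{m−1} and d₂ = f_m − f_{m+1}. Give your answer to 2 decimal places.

Modal class: 43 ≤ d < 48 (highest frequency 26).
d₁ = 26 − 15 = 11, d₂ = 26 − 23 = 3
Mode ≈ 43 + (11/(11+3)) × 5 = 43 + 3.9286 = 46.9286

46.93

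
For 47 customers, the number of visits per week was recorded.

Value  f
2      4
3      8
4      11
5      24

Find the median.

5

Cumulative frequencies: 4, 12, 23, 47
n = 47, so the median is the value in position (n+1)/2 = 24.
Position 24 falls at value 5.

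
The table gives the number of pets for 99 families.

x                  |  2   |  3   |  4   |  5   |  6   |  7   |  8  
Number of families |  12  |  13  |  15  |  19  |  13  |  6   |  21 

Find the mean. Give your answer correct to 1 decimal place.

Values: 2, 3, 4, 5, 6, 7, 8
Σfx = 12×2 + 13×3 + 15×4 + 19×5 + 13×6 + 6×7 + 21×8 = 506
n = Σf = 99
Mean = 506 / 99 = 5.1111

5.1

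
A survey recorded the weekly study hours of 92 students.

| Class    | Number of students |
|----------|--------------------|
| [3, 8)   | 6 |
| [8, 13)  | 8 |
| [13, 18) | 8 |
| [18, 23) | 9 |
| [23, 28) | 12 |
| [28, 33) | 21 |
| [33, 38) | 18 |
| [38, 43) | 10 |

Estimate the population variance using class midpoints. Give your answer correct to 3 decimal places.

105.943

Midpoints: 5.5, 10.5, 15.5, 20.5, 25.5, 30.5, 35.5, 40.5
n = 92, Σfm = 2416, mean = 26.2609
Σfm² = 73193
Σf(m − x̄)² = Σfm² − (Σfm)²/n = 73193 − 2416²/92 = 9746.7391
Population variance = 9746.7391 / 92 = 105.9428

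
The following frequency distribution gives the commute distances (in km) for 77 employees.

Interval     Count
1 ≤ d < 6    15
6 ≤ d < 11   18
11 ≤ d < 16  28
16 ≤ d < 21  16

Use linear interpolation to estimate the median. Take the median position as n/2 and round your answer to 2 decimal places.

Cumulative frequencies: 15, 33, 61, 77
n = 77; position = n/2 = 38.5.
This falls in the class 11 ≤ d < 16: L = 11, F = 33, f = 28, h = 5.
Median ≈ 11 + ((38.5 − 33) / 28) × 5 = 11.9821

11.98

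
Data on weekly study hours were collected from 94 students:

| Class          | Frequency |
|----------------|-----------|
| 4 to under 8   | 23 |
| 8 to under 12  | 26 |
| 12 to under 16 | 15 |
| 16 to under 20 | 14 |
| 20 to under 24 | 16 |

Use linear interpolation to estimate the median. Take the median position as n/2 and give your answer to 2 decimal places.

11.69

Cumulative frequencies: 23, 49, 64, 78, 94
n = 94; position = n/2 = 47.
This falls in the class 8 to under 12: L = 8, F = 23, f = 26, h = 4.
Median ≈ 8 + ((47 − 23) / 26) × 4 = 11.6923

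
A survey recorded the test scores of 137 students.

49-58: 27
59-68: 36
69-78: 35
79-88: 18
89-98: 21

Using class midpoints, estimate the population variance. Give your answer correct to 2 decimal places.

Midpoints: 53.5, 63.5, 73.5, 83.5, 93.5
n = 137, Σfm = 9769.5, mean = 71.3102
Σfm² = 720608.25
Σf(m − x̄)² = Σfm² − (Σfm)²/n = 720608.25 − 9769.5²/137 = 23943.0657
Population variance = 23943.0657 / 137 = 174.7669

174.77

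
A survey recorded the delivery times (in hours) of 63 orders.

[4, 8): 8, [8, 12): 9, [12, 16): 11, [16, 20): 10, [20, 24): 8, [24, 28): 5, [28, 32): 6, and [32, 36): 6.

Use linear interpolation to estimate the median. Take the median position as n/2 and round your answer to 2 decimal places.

17.40

Cumulative frequencies: 8, 17, 28, 38, 46, 51, 57, 63
n = 63; position = n/2 = 31.5.
This falls in the class [16, 20): L = 16, F = 28, f = 10, h = 4.
Median ≈ 16 + ((31.5 − 28) / 10) × 4 = 17.4000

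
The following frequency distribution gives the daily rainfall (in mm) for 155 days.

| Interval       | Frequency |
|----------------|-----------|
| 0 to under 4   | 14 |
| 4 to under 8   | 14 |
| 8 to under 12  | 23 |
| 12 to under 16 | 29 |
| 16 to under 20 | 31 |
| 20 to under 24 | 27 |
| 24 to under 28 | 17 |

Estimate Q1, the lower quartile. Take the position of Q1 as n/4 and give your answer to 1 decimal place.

Cumulative frequencies: 14, 28, 51, 80, 111, 138, 155
n = 155; position = n/4 = 38.75.
This falls in the class 8 to under 12: L = 8, F = 28, f = 23, h = 4.
Lower quartile ≈ 8 + ((38.75 − 28) / 23) × 4 = 9.8696

9.9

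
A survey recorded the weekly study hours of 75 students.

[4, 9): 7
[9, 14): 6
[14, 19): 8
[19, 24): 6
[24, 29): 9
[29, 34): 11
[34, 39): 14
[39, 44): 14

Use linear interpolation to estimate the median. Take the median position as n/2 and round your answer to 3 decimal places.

Cumulative frequencies: 7, 13, 21, 27, 36, 47, 61, 75
n = 75; position = n/2 = 37.5.
This falls in the class [29, 34): L = 29, F = 36, f = 11, h = 5.
Median ≈ 29 + ((37.5 − 36) / 11) × 5 = 29.6818

29.682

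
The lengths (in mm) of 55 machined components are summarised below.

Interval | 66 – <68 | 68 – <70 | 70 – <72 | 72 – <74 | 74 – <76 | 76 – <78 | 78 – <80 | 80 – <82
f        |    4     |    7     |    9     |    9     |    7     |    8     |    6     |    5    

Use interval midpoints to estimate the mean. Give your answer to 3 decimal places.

Midpoints: 67, 69, 71, 73, 75, 77, 79, 81
Σfm = 4×67 + 7×69 + 9×71 + 9×73 + 7×75 + 8×77 + 6×79 + 5×81 = 4067
n = Σf = 55
Mean = 4067 / 55 = 73.9455

73.945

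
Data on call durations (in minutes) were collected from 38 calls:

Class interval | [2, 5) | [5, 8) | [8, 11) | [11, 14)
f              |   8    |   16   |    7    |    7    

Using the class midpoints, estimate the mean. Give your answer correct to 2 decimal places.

7.53

Midpoints: 3.5, 6.5, 9.5, 12.5
Σfm = 8×3.5 + 16×6.5 + 7×9.5 + 7×12.5 = 286
n = Σf = 38
Mean = 286 / 38 = 7.5263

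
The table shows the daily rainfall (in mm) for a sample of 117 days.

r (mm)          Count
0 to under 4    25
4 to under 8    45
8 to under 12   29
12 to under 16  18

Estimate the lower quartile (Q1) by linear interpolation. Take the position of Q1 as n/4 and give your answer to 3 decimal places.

4.378

Cumulative frequencies: 25, 70, 99, 117
n = 117; position = n/4 = 29.25.
This falls in the class 4 to under 8: L = 4, F = 25, f = 45, h = 4.
Lower quartile ≈ 4 + ((29.25 − 25) / 45) × 4 = 4.3778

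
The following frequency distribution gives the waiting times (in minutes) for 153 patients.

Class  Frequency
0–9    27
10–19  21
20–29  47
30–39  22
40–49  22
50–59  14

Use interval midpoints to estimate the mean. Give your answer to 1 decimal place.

Midpoints: 4.5, 14.5, 24.5, 34.5, 44.5, 54.5
Σfm = 27×4.5 + 21×14.5 + 47×24.5 + 22×34.5 + 22×44.5 + 14×54.5 = 4078.5
n = Σf = 153
Mean = 4078.5 / 153 = 26.6569

26.7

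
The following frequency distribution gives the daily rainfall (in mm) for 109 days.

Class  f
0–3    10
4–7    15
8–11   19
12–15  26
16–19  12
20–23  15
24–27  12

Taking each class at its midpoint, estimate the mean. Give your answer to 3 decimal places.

Midpoints: 1.5, 5.5, 9.5, 13.5, 17.5, 21.5, 25.5
Σfm = 10×1.5 + 15×5.5 + 19×9.5 + 26×13.5 + 12×17.5 + 15×21.5 + 12×25.5 = 1467.5
n = Σf = 109
Mean = 1467.5 / 109 = 13.4633

13.463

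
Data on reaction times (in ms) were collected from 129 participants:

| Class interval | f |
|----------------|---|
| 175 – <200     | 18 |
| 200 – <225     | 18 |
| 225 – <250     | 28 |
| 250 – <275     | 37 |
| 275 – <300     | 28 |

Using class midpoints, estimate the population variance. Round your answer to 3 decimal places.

Midpoints: 187.5, 212.5, 237.5, 262.5, 287.5
n = 129, Σfm = 31612.5, mean = 245.0581
Σfm² = 7888906.25
Σf(m − x̄)² = Σfm² − (Σfm)²/n = 7888906.25 − 31612.5²/129 = 142005.8140
Population variance = 142005.8140 / 129 = 1100.8203

1100.820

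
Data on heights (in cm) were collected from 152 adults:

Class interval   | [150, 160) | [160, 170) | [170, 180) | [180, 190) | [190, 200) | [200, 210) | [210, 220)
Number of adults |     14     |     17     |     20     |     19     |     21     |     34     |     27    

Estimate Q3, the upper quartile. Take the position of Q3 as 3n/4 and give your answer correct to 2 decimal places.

Cumulative frequencies: 14, 31, 51, 70, 91, 125, 152
n = 152; position = 3n/4 = 114.
This falls in the class [200, 210): L = 200, F = 91, f = 34, h = 10.
Upper quartile ≈ 200 + ((114 − 91) / 34) × 10 = 206.7647

206.76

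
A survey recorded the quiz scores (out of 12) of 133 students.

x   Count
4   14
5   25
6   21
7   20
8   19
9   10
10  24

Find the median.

7

Cumulative frequencies: 14, 39, 60, 80, 99, 109, 133
n = 133, so the median is the value in position (n+1)/2 = 67.
Position 67 falls at value 7.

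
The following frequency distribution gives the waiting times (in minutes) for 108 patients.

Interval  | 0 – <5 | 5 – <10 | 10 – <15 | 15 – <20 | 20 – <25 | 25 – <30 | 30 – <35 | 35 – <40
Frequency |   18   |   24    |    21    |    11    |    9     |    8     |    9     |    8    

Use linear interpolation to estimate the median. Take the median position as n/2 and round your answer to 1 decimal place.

12.9

Cumulative frequencies: 18, 42, 63, 74, 83, 91, 100, 108
n = 108; position = n/2 = 54.
This falls in the class 10 – <15: L = 10, F = 42, f = 21, h = 5.
Median ≈ 10 + ((54 − 42) / 21) × 5 = 12.8571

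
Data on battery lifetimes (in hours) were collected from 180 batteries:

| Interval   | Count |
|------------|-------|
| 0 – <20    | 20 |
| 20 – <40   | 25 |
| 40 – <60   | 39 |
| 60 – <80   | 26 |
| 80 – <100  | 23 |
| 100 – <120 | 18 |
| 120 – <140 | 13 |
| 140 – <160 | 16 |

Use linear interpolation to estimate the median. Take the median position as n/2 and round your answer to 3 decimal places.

64.615

Cumulative frequencies: 20, 45, 84, 110, 133, 151, 164, 180
n = 180; position = n/2 = 90.
This falls in the class 60 – <80: L = 60, F = 84, f = 26, h = 20.
Median ≈ 60 + ((90 − 84) / 26) × 20 = 64.6154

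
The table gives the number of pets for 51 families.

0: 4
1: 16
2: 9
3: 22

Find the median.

Cumulative frequencies: 4, 20, 29, 51
n = 51, so the median is the value in position (n+1)/2 = 26.
Position 26 falls at value 2.

2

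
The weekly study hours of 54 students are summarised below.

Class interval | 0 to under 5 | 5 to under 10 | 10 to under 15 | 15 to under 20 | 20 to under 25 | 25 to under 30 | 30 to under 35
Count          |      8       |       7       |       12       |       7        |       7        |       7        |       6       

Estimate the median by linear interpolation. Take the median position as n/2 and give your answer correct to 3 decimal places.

Cumulative frequencies: 8, 15, 27, 34, 41, 48, 54
n = 54; position = n/2 = 27.
This falls in the class 10 to under 15: L = 10, F = 15, f = 12, h = 5.
Median ≈ 10 + ((27 − 15) / 12) × 5 = 15.0000

15.000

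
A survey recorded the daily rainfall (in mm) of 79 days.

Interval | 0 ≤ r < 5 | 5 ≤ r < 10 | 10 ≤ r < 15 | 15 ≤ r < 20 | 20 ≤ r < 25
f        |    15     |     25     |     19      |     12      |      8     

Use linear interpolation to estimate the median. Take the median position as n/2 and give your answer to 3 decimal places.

Cumulative frequencies: 15, 40, 59, 71, 79
n = 79; position = n/2 = 39.5.
This falls in the class 5 ≤ r < 10: L = 5, F = 15, f = 25, h = 5.
Median ≈ 5 + ((39.5 − 15) / 25) × 5 = 9.9000

9.900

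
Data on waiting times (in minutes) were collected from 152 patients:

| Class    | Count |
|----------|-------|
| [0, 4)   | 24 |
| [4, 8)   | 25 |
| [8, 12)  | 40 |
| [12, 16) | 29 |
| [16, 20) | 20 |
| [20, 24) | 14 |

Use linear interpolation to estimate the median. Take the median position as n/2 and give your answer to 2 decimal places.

10.70

Cumulative frequencies: 24, 49, 89, 118, 138, 152
n = 152; position = n/2 = 76.
This falls in the class [8, 12): L = 8, F = 49, f = 40, h = 4.
Median ≈ 8 + ((76 − 49) / 40) × 4 = 10.7000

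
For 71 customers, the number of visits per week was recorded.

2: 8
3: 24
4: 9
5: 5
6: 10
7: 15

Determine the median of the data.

4

Cumulative frequencies: 8, 32, 41, 46, 56, 71
n = 71, so the median is the value in position (n+1)/2 = 36.
Position 36 falls at value 4.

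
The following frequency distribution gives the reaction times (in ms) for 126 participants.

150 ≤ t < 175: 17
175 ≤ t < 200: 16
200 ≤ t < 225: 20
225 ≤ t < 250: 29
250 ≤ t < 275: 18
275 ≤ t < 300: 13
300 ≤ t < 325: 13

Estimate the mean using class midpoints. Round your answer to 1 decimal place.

Midpoints: 162.5, 187.5, 212.5, 237.5, 262.5, 287.5, 312.5
Σfm = 17×162.5 + 16×187.5 + 20×212.5 + 29×237.5 + 18×262.5 + 13×287.5 + 13×312.5 = 29425
n = Σf = 126
Mean = 29425 / 126 = 233.5317

233.5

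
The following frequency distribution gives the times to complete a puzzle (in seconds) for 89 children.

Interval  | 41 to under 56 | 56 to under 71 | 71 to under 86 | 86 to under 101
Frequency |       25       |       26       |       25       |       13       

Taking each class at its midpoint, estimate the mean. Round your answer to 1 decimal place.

67.9

Midpoints: 48.5, 63.5, 78.5, 93.5
Σfm = 25×48.5 + 26×63.5 + 25×78.5 + 13×93.5 = 6041.5
n = Σf = 89
Mean = 6041.5 / 89 = 67.8820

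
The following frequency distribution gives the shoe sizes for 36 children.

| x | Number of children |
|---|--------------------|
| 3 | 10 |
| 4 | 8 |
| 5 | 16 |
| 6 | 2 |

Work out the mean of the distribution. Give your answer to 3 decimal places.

4.278

Values: 3, 4, 5, 6
Σfx = 10×3 + 8×4 + 16×5 + 2×6 = 154
n = Σf = 36
Mean = 154 / 36 = 4.2778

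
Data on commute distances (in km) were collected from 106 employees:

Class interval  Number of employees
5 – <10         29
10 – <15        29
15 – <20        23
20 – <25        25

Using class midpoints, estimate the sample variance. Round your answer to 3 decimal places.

31.842

Midpoints: 7.5, 12.5, 17.5, 22.5
n = 106, Σfm = 1545, mean = 14.5755
Σfm² = 25862.5
Σf(m − x̄)² = Σfm² − (Σfm)²/n = 25862.5 − 1545²/106 = 3343.3962
Sample variance = 3343.3962 / 105 = 31.8419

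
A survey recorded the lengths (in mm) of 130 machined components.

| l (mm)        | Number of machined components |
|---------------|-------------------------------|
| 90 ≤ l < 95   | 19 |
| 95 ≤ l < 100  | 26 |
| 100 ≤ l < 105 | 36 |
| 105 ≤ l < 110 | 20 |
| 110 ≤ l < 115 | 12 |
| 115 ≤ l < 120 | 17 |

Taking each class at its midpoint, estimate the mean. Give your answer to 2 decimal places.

Midpoints: 92.5, 97.5, 102.5, 107.5, 112.5, 117.5
Σfm = 19×92.5 + 26×97.5 + 36×102.5 + 20×107.5 + 12×112.5 + 17×117.5 = 13480
n = Σf = 130
Mean = 13480 / 130 = 103.6923

103.69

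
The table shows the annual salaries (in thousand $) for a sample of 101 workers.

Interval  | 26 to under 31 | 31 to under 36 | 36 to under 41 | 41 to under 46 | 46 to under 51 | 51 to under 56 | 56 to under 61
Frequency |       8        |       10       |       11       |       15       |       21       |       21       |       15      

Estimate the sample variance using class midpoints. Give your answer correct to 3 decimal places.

83.797

Midpoints: 28.5, 33.5, 38.5, 43.5, 48.5, 53.5, 58.5
n = 101, Σfm = 4658.5, mean = 46.1238
Σfm² = 223247.25
Σf(m − x̄)² = Σfm² − (Σfm)²/n = 223247.25 − 4658.5²/101 = 8379.7030
Sample variance = 8379.7030 / 100 = 83.7970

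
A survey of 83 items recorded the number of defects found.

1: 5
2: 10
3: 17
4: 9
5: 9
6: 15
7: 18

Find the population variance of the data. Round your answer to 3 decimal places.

3.768

Values: 1, 2, 3, 4, 5, 6, 7
n = 83, Σfx = 373, mean = 4.4940
Σfx² = 1989
Σf(x − x̄)² = Σfx² − (Σfx)²/n = 1989 − 373²/83 = 312.7470
Population variance = 312.7470 / 83 = 3.7680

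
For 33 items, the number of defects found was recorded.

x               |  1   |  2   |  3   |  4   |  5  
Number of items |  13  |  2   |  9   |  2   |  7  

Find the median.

3

Cumulative frequencies: 13, 15, 24, 26, 33
n = 33, so the median is the value in position (n+1)/2 = 17.
Position 17 falls at value 3.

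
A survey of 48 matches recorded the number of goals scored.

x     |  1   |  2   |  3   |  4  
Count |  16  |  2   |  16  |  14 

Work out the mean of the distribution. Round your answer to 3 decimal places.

Values: 1, 2, 3, 4
Σfx = 16×1 + 2×2 + 16×3 + 14×4 = 124
n = Σf = 48
Mean = 124 / 48 = 2.5833

2.583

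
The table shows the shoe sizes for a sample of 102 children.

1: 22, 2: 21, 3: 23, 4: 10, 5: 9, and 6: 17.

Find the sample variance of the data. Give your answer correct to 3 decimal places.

Values: 1, 2, 3, 4, 5, 6
n = 102, Σfx = 320, mean = 3.1373
Σfx² = 1310
Σf(x − x̄)² = Σfx² − (Σfx)²/n = 1310 − 320²/102 = 306.0784
Sample variance = 306.0784 / 101 = 3.0305

3.030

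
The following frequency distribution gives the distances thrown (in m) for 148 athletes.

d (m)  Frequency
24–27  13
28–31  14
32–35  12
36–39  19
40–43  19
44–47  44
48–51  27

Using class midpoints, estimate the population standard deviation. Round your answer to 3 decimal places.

Midpoints: 25.5, 29.5, 33.5, 37.5, 41.5, 45.5, 49.5
n = 148, Σfm = 5986, mean = 40.4459
Σfm² = 250793
Σf(m − x̄)² = Σfm² − (Σfm)²/n = 250793 − 5986²/148 = 8683.5676
Population variance = 8683.5676 / 148 = 58.6728
Standard deviation = √58.6728 = 7.6598

7.660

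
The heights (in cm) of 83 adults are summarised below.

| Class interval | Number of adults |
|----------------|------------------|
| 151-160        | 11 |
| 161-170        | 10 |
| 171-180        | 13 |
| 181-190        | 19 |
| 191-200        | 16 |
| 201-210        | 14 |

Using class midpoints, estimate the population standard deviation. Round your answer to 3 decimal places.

16.213

Midpoints: 155.5, 165.5, 175.5, 185.5, 195.5, 205.5
n = 83, Σfm = 15176.5, mean = 182.8494
Σfm² = 2796830.75
Σf(m − x̄)² = Σfm² − (Σfm)²/n = 2796830.75 − 15176.5²/83 = 21816.8675
Population variance = 21816.8675 / 83 = 262.8538
Standard deviation = √262.8538 = 16.2128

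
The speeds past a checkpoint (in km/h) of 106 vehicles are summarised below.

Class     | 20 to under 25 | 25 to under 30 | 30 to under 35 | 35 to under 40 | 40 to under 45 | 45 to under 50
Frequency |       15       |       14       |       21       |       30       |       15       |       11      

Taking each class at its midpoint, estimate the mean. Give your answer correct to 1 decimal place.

Midpoints: 22.5, 27.5, 32.5, 37.5, 42.5, 47.5
Σfm = 15×22.5 + 14×27.5 + 21×32.5 + 30×37.5 + 15×42.5 + 11×47.5 = 3690
n = Σf = 106
Mean = 3690 / 106 = 34.8113

34.8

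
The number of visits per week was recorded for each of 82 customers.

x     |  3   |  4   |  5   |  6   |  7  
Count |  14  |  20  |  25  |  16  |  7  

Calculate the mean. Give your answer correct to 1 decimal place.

Values: 3, 4, 5, 6, 7
Σfx = 14×3 + 20×4 + 25×5 + 16×6 + 7×7 = 392
n = Σf = 82
Mean = 392 / 82 = 4.7805

4.8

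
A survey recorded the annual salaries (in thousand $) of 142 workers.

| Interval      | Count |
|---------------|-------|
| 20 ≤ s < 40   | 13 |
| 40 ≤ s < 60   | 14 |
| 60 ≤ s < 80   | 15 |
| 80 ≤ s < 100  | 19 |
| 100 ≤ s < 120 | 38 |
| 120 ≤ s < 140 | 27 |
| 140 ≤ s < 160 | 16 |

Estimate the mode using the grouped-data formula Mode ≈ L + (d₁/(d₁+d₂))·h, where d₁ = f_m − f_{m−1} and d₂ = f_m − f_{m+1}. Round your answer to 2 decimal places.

112.67

Modal class: 100 ≤ s < 120 (highest frequency 38).
d₁ = 38 − 19 = 19, d₂ = 38 − 27 = 11
Mode ≈ 100 + (19/(19+11)) × 20 = 100 + 12.6667 = 112.6667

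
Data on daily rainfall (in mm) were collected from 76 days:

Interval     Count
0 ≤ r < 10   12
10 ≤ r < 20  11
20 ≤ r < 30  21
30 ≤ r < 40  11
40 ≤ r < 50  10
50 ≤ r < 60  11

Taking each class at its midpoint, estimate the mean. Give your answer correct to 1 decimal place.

28.8

Midpoints: 5, 15, 25, 35, 45, 55
Σfm = 12×5 + 11×15 + 21×25 + 11×35 + 10×45 + 11×55 = 2190
n = Σf = 76
Mean = 2190 / 76 = 28.8158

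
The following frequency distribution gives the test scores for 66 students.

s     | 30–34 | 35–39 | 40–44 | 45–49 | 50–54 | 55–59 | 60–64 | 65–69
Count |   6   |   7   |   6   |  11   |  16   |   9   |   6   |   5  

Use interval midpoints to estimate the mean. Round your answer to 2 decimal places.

49.58

Midpoints: 32, 37, 42, 47, 52, 57, 62, 67
Σfm = 6×32 + 7×37 + 6×42 + 11×47 + 16×52 + 9×57 + 6×62 + 5×67 = 3272
n = Σf = 66
Mean = 3272 / 66 = 49.5758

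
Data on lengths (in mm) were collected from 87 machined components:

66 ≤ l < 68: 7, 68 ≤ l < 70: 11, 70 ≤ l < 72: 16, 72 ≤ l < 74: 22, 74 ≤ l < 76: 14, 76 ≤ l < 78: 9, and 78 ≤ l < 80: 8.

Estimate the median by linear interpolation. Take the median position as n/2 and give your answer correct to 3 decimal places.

Cumulative frequencies: 7, 18, 34, 56, 70, 79, 87
n = 87; position = n/2 = 43.5.
This falls in the class 72 ≤ l < 74: L = 72, F = 34, f = 22, h = 2.
Median ≈ 72 + ((43.5 − 34) / 22) × 2 = 72.8636

72.864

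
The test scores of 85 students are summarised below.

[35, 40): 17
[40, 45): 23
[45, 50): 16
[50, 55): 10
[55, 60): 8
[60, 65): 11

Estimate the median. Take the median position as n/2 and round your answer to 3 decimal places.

45.781

Cumulative frequencies: 17, 40, 56, 66, 74, 85
n = 85; position = n/2 = 42.5.
This falls in the class [45, 50): L = 45, F = 40, f = 16, h = 5.
Median ≈ 45 + ((42.5 − 40) / 16) × 5 = 45.7812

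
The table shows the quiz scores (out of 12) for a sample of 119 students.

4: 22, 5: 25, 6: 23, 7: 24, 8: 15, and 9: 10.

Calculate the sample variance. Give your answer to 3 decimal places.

Values: 4, 5, 6, 7, 8, 9
n = 119, Σfx = 729, mean = 6.1261
Σfx² = 4751
Σf(x − x̄)² = Σfx² − (Σfx)²/n = 4751 − 729²/119 = 285.1092
Sample variance = 285.1092 / 118 = 2.4162

2.416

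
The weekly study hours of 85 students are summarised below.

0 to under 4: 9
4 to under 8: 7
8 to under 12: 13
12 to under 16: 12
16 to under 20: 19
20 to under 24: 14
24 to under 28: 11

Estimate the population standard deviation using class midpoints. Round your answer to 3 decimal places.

Midpoints: 2, 6, 10, 14, 18, 22, 26
n = 85, Σfm = 1294, mean = 15.2235
Σfm² = 24308
Σf(m − x̄)² = Σfm² − (Σfm)²/n = 24308 − 1294²/85 = 4608.7529
Population variance = 4608.7529 / 85 = 54.2206
Standard deviation = √54.2206 = 7.3635

7.363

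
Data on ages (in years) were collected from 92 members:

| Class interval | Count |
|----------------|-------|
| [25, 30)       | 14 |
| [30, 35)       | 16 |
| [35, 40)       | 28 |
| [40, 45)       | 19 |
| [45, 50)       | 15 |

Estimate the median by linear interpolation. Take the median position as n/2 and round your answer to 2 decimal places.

Cumulative frequencies: 14, 30, 58, 77, 92
n = 92; position = n/2 = 46.
This falls in the class [35, 40): L = 35, F = 30, f = 28, h = 5.
Median ≈ 35 + ((46 − 30) / 28) × 5 = 37.8571

37.86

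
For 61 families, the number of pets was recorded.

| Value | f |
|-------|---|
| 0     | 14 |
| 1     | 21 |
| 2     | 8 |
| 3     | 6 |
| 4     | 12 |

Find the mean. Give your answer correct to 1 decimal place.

1.7

Values: 0, 1, 2, 3, 4
Σfx = 14×0 + 21×1 + 8×2 + 6×3 + 12×4 = 103
n = Σf = 61
Mean = 103 / 61 = 1.6885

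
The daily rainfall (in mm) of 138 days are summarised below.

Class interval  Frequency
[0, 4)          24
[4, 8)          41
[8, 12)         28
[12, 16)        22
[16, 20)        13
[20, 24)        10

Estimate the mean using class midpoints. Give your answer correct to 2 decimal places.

Midpoints: 2, 6, 10, 14, 18, 22
Σfm = 24×2 + 41×6 + 28×10 + 22×14 + 13×18 + 10×22 = 1336
n = Σf = 138
Mean = 1336 / 138 = 9.6812

9.68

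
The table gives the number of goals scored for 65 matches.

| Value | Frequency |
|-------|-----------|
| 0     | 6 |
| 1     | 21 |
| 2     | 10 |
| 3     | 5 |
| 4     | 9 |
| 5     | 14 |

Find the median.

Cumulative frequencies: 6, 27, 37, 42, 51, 65
n = 65, so the median is the value in position (n+1)/2 = 33.
Position 33 falls at value 2.

2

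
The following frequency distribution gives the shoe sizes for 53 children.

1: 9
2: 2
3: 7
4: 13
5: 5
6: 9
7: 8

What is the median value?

Cumulative frequencies: 9, 11, 18, 31, 36, 45, 53
n = 53, so the median is the value in position (n+1)/2 = 27.
Position 27 falls at value 4.

4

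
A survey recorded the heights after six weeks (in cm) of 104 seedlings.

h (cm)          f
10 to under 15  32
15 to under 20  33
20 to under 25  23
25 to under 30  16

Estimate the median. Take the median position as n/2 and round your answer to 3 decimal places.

18.030

Cumulative frequencies: 32, 65, 88, 104
n = 104; position = n/2 = 52.
This falls in the class 15 to under 20: L = 15, F = 32, f = 33, h = 5.
Median ≈ 15 + ((52 − 32) / 33) × 5 = 18.0303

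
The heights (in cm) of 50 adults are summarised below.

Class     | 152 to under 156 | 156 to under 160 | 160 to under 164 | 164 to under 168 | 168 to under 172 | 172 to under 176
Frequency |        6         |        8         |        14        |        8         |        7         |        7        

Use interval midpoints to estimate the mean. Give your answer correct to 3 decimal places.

163.840

Midpoints: 154, 158, 162, 166, 170, 174
Σfm = 6×154 + 8×158 + 14×162 + 8×166 + 7×170 + 7×174 = 8192
n = Σf = 50
Mean = 8192 / 50 = 163.8400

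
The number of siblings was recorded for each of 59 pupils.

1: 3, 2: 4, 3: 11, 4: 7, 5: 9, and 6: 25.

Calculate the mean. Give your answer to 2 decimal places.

Values: 1, 2, 3, 4, 5, 6
Σfx = 3×1 + 4×2 + 11×3 + 7×4 + 9×5 + 25×6 = 267
n = Σf = 59
Mean = 267 / 59 = 4.5254

4.53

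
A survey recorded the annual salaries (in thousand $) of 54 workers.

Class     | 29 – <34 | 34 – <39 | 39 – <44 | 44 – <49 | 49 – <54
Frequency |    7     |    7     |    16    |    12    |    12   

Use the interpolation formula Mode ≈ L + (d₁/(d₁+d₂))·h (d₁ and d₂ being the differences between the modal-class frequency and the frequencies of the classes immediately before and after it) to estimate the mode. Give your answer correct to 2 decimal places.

42.46

Modal class: 39 – <44 (highest frequency 16).
d₁ = 16 − 7 = 9, d₂ = 16 − 12 = 4
Mode ≈ 39 + (9/(9+4)) × 5 = 39 + 3.4615 = 42.4615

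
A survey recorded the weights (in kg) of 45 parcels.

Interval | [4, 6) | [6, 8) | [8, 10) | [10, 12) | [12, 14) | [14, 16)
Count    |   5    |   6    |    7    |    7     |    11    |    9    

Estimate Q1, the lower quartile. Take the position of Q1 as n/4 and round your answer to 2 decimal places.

8.07

Cumulative frequencies: 5, 11, 18, 25, 36, 45
n = 45; position = n/4 = 11.25.
This falls in the class [8, 10): L = 8, F = 11, f = 7, h = 2.
Lower quartile ≈ 8 + ((11.25 − 11) / 7) × 2 = 8.0714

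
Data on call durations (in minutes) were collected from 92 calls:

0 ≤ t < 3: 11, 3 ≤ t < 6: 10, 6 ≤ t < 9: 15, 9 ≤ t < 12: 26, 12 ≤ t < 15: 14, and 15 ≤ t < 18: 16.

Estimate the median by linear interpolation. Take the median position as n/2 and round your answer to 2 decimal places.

10.15

Cumulative frequencies: 11, 21, 36, 62, 76, 92
n = 92; position = n/2 = 46.
This falls in the class 9 ≤ t < 12: L = 9, F = 36, f = 26, h = 3.
Median ≈ 9 + ((46 − 36) / 26) × 3 = 10.1538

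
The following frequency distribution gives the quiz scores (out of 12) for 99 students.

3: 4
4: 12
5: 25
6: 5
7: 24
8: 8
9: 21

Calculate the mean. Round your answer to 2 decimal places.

Values: 3, 4, 5, 6, 7, 8, 9
Σfx = 4×3 + 12×4 + 25×5 + 5×6 + 24×7 + 8×8 + 21×9 = 636
n = Σf = 99
Mean = 636 / 99 = 6.4242

6.42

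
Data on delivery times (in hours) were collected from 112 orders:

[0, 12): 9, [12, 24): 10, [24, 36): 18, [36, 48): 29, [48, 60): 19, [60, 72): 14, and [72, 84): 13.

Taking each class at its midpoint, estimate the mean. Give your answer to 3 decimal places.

44.250

Midpoints: 6, 18, 30, 42, 54, 66, 78
Σfm = 9×6 + 10×18 + 18×30 + 29×42 + 19×54 + 14×66 + 13×78 = 4956
n = Σf = 112
Mean = 4956 / 112 = 44.2500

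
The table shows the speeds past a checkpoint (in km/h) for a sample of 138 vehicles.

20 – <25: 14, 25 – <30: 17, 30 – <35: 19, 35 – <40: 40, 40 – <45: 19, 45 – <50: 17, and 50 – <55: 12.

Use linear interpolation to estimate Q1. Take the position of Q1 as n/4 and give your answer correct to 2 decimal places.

30.92

Cumulative frequencies: 14, 31, 50, 90, 109, 126, 138
n = 138; position = n/4 = 34.5.
This falls in the class 30 – <35: L = 30, F = 31, f = 19, h = 5.
Lower quartile ≈ 30 + ((34.5 − 31) / 19) × 5 = 30.9211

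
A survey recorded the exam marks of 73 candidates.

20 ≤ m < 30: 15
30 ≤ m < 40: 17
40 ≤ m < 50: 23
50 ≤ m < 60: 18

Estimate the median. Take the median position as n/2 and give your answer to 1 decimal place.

Cumulative frequencies: 15, 32, 55, 73
n = 73; position = n/2 = 36.5.
This falls in the class 40 ≤ m < 50: L = 40, F = 32, f = 23, h = 10.
Median ≈ 40 + ((36.5 − 32) / 23) × 10 = 41.9565

42.0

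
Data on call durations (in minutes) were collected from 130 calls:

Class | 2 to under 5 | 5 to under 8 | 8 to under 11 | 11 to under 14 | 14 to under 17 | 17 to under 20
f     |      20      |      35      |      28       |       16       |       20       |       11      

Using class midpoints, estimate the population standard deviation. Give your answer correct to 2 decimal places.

Midpoints: 3.5, 6.5, 9.5, 12.5, 15.5, 18.5
n = 130, Σfm = 1277, mean = 9.8231
Σfm² = 15320.5
Σf(m − x̄)² = Σfm² − (Σfm)²/n = 15320.5 − 1277²/130 = 2776.4308
Population variance = 2776.4308 / 130 = 21.3572
Standard deviation = √21.3572 = 4.6214

4.62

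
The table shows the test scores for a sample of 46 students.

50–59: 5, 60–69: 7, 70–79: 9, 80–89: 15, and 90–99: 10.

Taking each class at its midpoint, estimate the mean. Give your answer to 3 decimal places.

Midpoints: 54.5, 64.5, 74.5, 84.5, 94.5
Σfm = 5×54.5 + 7×64.5 + 9×74.5 + 15×84.5 + 10×94.5 = 3607
n = Σf = 46
Mean = 3607 / 46 = 78.4130

78.413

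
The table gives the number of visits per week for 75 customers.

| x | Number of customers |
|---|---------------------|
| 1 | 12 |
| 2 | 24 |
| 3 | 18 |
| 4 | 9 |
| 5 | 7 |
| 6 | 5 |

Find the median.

Cumulative frequencies: 12, 36, 54, 63, 70, 75
n = 75, so the median is the value in position (n+1)/2 = 38.
Position 38 falls at value 3.

3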